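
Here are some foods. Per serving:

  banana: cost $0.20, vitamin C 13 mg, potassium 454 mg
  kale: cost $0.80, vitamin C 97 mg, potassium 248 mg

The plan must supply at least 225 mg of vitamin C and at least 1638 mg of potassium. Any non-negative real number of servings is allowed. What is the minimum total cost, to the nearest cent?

Check every corner: each single food scaled to meet both minima, and each pair solved so both constraints bind.
banana only: max(225/13, 1638/454) = 17.31 servings → $3.46.
kale only: max(225/97, 1638/248) = 6.605 servings → $5.28.
banana + kale with both tight: 2.526 servings and 1.981 servings → $2.09.
So the least-cost plan costs $2.09.

$2.09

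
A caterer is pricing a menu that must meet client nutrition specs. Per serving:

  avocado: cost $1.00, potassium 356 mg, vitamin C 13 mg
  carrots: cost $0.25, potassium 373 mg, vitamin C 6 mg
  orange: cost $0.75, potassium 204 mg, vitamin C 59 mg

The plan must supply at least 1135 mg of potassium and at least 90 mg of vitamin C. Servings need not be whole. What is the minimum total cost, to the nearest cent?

For a min-cost LP with two ≥-constraints, a basic feasible solution has at most two positive variables.
avocado only: max(1135/356, 90/13) = 6.923 servings → $6.92.
carrots only: max(1135/373, 90/6) = 15 servings → $3.75.
orange only: max(1135/204, 90/59) = 5.564 servings → $4.17.
avocado + carrots with both targets exact would need a negative amount; discard.
avocado + orange with both tight: 2.648 servings and 0.9419 servings → $3.35.
carrots + orange with both tight: 2.339 servings and 1.288 servings → $1.55.
The minimum over all feasible corners is $1.55.

$1.55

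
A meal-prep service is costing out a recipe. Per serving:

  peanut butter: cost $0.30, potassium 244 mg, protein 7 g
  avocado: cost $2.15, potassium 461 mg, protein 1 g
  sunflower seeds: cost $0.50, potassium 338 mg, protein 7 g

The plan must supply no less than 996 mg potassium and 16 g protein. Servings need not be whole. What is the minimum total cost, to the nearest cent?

$1.22

For a min-cost LP with two ≥-constraints, a basic feasible solution has at most two positive variables.
peanut butter only: max(996/244, 16/7) = 4.082 servings → $1.22.
avocado only: max(996/461, 16/1) = 16 servings → $34.40.
sunflower seeds only: max(996/338, 16/7) = 2.947 servings → $1.47.
peanut butter + avocado with both tight: 2.139 servings and 1.028 servings → $2.85.
peanut butter + sunflower seeds: the both-tight solution has a negative serving — not a feasible corner.
avocado + sunflower seeds with both tight: 0.5414 servings and 2.208 servings → $2.27.
The minimum over all feasible corners is $1.22.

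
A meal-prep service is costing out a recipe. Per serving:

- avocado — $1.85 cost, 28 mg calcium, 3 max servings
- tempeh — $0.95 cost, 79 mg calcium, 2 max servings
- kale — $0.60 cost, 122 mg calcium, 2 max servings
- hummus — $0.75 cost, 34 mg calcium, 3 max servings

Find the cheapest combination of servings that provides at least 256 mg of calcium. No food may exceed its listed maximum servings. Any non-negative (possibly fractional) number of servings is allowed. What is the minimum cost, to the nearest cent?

$1.34

Cost per mg of calcium: kale $0.0049, tempeh $0.0120, hummus $0.0221, avocado $0.0661.
Take 2 servings of kale: +244.0 mg calcium for $1.20 (total $1.20, still need 12.0 mg).
Take 0.1519 servings of tempeh: +12.0 mg calcium for $0.14 (total $1.34, still need 0.0 mg).
Greedy by cheapest-per-mg is optimal for a single linear constraint, so the minimum cost is $1.34.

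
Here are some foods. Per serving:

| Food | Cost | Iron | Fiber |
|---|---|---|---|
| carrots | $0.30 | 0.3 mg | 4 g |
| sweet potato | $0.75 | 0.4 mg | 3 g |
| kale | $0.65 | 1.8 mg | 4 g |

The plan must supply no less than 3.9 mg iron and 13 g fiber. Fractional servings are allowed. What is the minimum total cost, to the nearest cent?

Check every corner: each single food scaled to meet both minima, and each pair solved so both constraints bind.
carrots only: max(3.9/0.3, 13/4) = 13 servings → $3.90.
sweet potato only: max(3.9/0.4, 13/3) = 9.75 servings → $7.31.
kale only: max(3.9/1.8, 13/4) = 3.25 servings → $2.11.
carrots + sweet potato: the both-tight solution has a negative serving — not a feasible corner.
carrots + kale with both tight: 1.3 servings and 1.95 servings → $1.66.
sweet potato + kale with both tight: 2.053 servings and 1.711 servings → $2.65.
Cheapest feasible corner: $1.66.

$1.66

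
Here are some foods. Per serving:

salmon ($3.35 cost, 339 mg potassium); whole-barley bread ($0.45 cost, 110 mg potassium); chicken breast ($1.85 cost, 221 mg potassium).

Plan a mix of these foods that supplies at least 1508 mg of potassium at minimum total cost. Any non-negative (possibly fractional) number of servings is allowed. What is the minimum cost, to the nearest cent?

$6.17

Cost per mg of potassium: whole-barley bread $0.0041, chicken breast $0.0084, salmon $0.0099.
With no serving limits, use only whole-barley bread: 1508 mg / 110 mg = 13.71 servings × $0.45 = $6.17.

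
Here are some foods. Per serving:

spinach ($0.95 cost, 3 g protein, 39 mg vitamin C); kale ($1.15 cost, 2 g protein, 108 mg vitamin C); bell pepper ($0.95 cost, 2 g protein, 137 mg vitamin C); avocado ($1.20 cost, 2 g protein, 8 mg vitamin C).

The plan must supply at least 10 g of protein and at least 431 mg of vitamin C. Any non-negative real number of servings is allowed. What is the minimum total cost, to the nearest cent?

spinach only: max(10/3, 431/39) = 11.05 servings → $10.50.
kale only: max(10/2, 431/108) = 5 servings → $5.75.
bell pepper only: max(10/2, 431/137) = 5 servings → $4.75.
avocado only: max(10/2, 431/8) = 53.88 servings → $64.65.
spinach + kale with both tight: 0.8862 servings and 3.671 servings → $5.06.
spinach + bell pepper with both tight: 1.526 servings and 2.712 servings → $4.03.
spinach + avocado: intersection lies outside the first quadrant.
kale + bell pepper: intersection lies outside the first quadrant.
kale + avocado with both tight: 3.91 servings and 1.09 servings → $5.80.
bell pepper + avocado with both tight: 3.031 servings and 1.969 servings → $5.24.
The minimum over all feasible corners is $4.03.

$4.03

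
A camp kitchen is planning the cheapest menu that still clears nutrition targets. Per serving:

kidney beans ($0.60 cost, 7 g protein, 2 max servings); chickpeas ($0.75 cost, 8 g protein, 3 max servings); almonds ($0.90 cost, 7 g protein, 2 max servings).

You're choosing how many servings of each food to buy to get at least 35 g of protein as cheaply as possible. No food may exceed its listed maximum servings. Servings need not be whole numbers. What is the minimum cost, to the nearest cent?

$3.17

Cost per g of protein: kidney beans $0.0857, chickpeas $0.0938, almonds $0.1286.
Take 2 servings of kidney beans: +14.0 g protein for $1.20 (total $1.20, still need 21.0 g).
Take 2.625 servings of chickpeas: +21.0 g protein for $1.97 (total $3.17, still need 0.0 g).
Filling from the cheapest source first is optimal under one linear minimum: $3.17.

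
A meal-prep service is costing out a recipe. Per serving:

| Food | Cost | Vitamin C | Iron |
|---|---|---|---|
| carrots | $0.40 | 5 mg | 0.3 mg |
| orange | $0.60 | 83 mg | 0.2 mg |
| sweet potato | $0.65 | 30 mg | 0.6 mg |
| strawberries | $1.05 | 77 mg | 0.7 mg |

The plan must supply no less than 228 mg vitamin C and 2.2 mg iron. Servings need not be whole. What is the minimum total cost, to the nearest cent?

Check every corner: each single food scaled to meet both minima, and each pair solved so both constraints bind.
carrots only: max(228/5, 2.2/0.3) = 45.6 servings → $18.24.
orange only: max(228/83, 2.2/0.2) = 11 servings → $6.60.
sweet potato only: max(228/30, 2.2/0.6) = 7.6 servings → $4.94.
strawberries only: max(228/77, 2.2/0.7) = 3.143 servings → $3.30.
carrots + orange with both tight: 5.732 servings and 2.402 servings → $3.73.
carrots + sweet potato with both targets exact would need a negative amount; discard.
carrots + strawberries with both tight: 0.5 servings and 2.929 servings → $3.27.
orange + sweet potato with both tight: 1.616 servings and 3.128 servings → $3.00.
orange + strawberries: intersection lies outside the first quadrant.
sweet potato + strawberries with both tight: 0.3889 servings and 2.81 servings → $3.20.
The minimum over all feasible corners is $3.00.

$3.00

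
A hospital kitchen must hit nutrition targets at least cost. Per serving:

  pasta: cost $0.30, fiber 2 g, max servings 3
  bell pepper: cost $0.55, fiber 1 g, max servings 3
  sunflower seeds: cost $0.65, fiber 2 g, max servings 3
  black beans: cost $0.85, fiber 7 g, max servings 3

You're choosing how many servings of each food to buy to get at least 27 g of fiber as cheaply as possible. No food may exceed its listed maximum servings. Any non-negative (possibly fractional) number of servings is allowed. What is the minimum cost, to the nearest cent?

Cost per g of fiber: black beans $0.1214, pasta $0.1500, sunflower seeds $0.3250, bell pepper $0.5500.
Take 3 servings of black beans: +21.0 g fiber for $2.55 (total $2.55, still need 6.0 g).
Take 3 servings of pasta: +6.0 g fiber for $0.90 (total $3.45, still need 0.0 g).
Filling from the cheapest source first is optimal under one linear minimum: $3.45.

$3.45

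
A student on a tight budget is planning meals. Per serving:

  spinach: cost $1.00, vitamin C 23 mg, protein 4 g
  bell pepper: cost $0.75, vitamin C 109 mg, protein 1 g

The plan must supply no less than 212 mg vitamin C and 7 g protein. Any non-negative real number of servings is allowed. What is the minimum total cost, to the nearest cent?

$2.58

With two linear requirements the optimum uses one or two foods; enumerate the corners.
spinach only: max(212/23, 7/4) = 9.217 servings → $9.22.
bell pepper only: max(212/109, 7/1) = 7 servings → $5.25.
spinach + bell pepper with both tight: 1.334 servings and 1.663 servings → $2.58.
So the least-cost plan costs $2.58.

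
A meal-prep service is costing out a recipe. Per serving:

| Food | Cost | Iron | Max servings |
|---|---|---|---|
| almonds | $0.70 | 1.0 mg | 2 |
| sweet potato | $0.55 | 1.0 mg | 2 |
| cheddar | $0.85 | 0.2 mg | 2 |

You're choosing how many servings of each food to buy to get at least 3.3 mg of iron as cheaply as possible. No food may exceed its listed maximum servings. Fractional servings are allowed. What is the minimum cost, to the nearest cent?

$2.01

Cost per mg of iron: sweet potato $0.5500, almonds $0.7000, cheddar $4.2500.
Take 2 servings of sweet potato: +2.0 mg iron for $1.10 (total $1.10, still need 1.3 mg).
Take 1.3 servings of almonds: +1.3 mg iron for $0.91 (total $2.01, still need 0.0 mg).
Greedy by cheapest-per-mg is optimal for a single linear constraint, so the minimum cost is $2.01.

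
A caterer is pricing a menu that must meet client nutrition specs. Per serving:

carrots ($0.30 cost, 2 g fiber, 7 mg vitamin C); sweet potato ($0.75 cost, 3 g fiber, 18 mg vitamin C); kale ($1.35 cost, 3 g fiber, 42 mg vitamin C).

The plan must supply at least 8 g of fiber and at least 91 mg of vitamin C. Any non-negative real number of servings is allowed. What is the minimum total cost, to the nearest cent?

$3.00

At the optimum either one food covers both requirements or two foods hit both targets exactly; no other combination can be cheaper.
carrots only: max(8/2, 91/7) = 13 servings → $3.90.
sweet potato only: max(8/3, 91/18) = 5.056 servings → $3.79.
kale only: max(8/3, 91/42) = 2.667 servings → $3.60.
carrots + sweet potato with both targets exact would need a negative amount; discard.
carrots + kale with both tight: 1 serving and 2 servings → $3.00.
sweet potato + kale with both tight: 0.875 servings and 1.792 servings → $3.08.
So the least-cost plan costs $3.00.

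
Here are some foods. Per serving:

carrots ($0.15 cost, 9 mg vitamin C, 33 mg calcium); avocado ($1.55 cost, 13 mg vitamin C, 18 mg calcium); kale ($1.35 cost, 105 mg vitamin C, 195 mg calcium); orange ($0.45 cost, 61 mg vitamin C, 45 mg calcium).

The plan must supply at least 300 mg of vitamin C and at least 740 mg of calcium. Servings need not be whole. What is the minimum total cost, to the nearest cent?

At the optimum either one food covers both requirements or two foods hit both targets exactly; no other combination can be cheaper.
carrots only: max(300/9, 740/33) = 33.33 servings → $5.00.
avocado only: max(300/13, 740/18) = 41.11 servings → $63.72.
kale only: max(300/105, 740/195) = 3.795 servings → $5.12.
orange only: max(300/61, 740/45) = 16.44 servings → $7.40.
carrots + avocado with both tight: 15.81 servings and 12.13 servings → $21.18.
carrots + kale with both tight: 11.23 servings and 1.895 servings → $4.24.
carrots + orange with both tight: 19.68 servings and 2.015 servings → $3.86.
avocado + kale: the both-tight solution has a negative serving — not a feasible corner.
avocado + orange: the both-tight solution has a negative serving — not a feasible corner.
kale + orange: the both-tight solution has a negative serving — not a feasible corner.
Cheapest feasible corner: $3.86.

$3.86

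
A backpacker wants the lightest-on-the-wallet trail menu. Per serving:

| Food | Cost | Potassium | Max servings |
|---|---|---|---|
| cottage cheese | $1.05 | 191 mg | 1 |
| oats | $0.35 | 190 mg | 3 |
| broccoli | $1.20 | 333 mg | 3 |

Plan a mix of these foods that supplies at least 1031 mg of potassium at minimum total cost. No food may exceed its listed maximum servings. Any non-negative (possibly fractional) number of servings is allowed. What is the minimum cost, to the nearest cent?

$2.71

Cost per mg of potassium: oats $0.0018, broccoli $0.0036, cottage cheese $0.0055.
Take 3 servings of oats: +570.0 mg potassium for $1.05 (total $1.05, still need 461.0 mg).
Take 1.384 servings of broccoli: +461.0 mg potassium for $1.66 (total $2.71, still need 0.0 mg).
Filling from the cheapest source first is optimal under one linear minimum: $2.71.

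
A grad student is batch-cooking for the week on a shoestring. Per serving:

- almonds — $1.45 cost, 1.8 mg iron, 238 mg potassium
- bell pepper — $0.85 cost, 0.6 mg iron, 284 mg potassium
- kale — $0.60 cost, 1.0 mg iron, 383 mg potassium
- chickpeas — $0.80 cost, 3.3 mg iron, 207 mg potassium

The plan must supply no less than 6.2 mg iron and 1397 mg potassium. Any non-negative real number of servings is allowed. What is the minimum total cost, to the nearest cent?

$2.63

This is a tiny linear program; its minimum lies at a vertex of the feasible set. List the vertices and price them.
almonds only: max(6.2/1.8, 1397/238) = 5.87 servings → $8.51.
bell pepper only: max(6.2/0.6, 1397/284) = 10.33 servings → $8.78.
kale only: max(6.2/1.0, 1397/383) = 6.2 servings → $3.72.
chickpeas only: max(6.2/3.3, 1397/207) = 6.749 servings → $5.40.
almonds + bell pepper with both tight: 2.504 servings and 2.82 servings → $6.03.
almonds + kale with both tight: 2.166 servings and 2.302 servings → $4.52.
almonds + chickpeas with both targets exact would need a negative amount; discard.
bell pepper + kale: the both-tight solution has a negative serving — not a feasible corner.
bell pepper + chickpeas with both tight: 4.092 servings and 1.135 servings → $4.39.
kale + chickpeas with both tight: 3.148 servings and 0.925 servings → $2.63.
The minimum over all feasible corners is $2.63.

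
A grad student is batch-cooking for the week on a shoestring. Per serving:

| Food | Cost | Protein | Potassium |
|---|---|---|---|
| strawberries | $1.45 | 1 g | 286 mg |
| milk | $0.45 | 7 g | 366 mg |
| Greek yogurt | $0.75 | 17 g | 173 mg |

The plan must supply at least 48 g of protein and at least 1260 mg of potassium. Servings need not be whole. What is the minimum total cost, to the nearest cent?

The cheapest plan sits at a corner of the feasible region — with two constraints it uses at most two foods.
strawberries only: max(48/1, 1260/286) = 48 servings → $69.60.
milk only: max(48/7, 1260/366) = 6.857 servings → $3.09.
Greek yogurt only: max(48/17, 1260/173) = 7.283 servings → $5.46.
strawberries + milk: the both-tight solution has a negative serving — not a feasible corner.
strawberries + Greek yogurt with both tight: 2.797 servings and 2.659 servings → $6.05.
milk + Greek yogurt with both tight: 2.617 servings and 1.746 servings → $2.49.
Cheapest feasible corner: $2.49.

$2.49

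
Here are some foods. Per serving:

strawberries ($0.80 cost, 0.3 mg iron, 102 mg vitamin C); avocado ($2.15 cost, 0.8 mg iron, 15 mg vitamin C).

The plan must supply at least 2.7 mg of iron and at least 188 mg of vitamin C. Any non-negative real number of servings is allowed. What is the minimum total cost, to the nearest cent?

$7.20

An LP optimum is at a vertex; with two nutrient constraints at most two foods are used. Check each candidate.
strawberries only: max(2.7/0.3, 188/102) = 9 servings → $7.20.
avocado only: max(2.7/0.8, 188/15) = 12.53 servings → $26.95.
strawberries + avocado with both tight: 1.425 servings and 2.84 servings → $7.25.
Cheapest feasible corner: $7.20.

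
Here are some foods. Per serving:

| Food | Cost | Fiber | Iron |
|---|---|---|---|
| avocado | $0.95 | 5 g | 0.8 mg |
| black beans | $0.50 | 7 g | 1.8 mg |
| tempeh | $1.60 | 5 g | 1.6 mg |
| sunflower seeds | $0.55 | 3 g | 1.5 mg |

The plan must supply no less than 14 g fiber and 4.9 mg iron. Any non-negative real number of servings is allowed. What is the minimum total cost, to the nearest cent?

This is a tiny linear program; its minimum lies at a vertex of the feasible set. List the vertices and price them.
avocado only: max(14/5, 4.9/0.8) = 6.125 servings → $5.82.
black beans only: max(14/7, 4.9/1.8) = 2.722 servings → $1.36.
tempeh only: max(14/5, 4.9/1.6) = 3.062 servings → $4.90.
sunflower seeds only: max(14/3, 4.9/1.5) = 4.667 servings → $2.57.
avocado + black beans: intersection lies outside the first quadrant.
avocado + tempeh with both targets exact would need a negative amount; discard.
avocado + sunflower seeds with both tight: 1.235 servings and 2.608 servings → $2.61.
black beans + tempeh: intersection lies outside the first quadrant.
black beans + sunflower seeds with both tight: 1.235 servings and 1.784 servings → $1.60.
tempeh + sunflower seeds with both tight: 2.333 servings and 0.7778 servings → $4.16.
So the least-cost plan costs $1.36.

$1.36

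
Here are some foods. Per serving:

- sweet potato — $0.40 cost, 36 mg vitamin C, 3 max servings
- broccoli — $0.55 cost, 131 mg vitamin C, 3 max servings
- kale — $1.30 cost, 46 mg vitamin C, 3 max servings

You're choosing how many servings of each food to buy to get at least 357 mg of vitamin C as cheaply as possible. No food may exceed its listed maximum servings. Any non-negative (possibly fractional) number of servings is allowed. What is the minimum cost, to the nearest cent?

Cost per mg of vitamin C: broccoli $0.0042, sweet potato $0.0111, kale $0.0283.
Take 2.725 servings of broccoli: +357.0 mg vitamin C for $1.50 (total $1.50, still need 0.0 mg).
Greedy by cheapest-per-mg is optimal for a single linear constraint, so the minimum cost is $1.50.

$1.50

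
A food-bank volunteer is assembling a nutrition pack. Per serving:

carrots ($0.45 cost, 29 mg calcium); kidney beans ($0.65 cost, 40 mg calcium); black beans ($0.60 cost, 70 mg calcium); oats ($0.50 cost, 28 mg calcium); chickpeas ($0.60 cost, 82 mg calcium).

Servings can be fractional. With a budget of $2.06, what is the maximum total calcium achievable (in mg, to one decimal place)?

Calcium per dollar: chickpeas 136.7, black beans 116.7, carrots 64.44, kidney beans 61.54, oats 56.
With no serving limits, spend the whole cost allowance on chickpeas: $2.06 / $0.60 × 82 mg = 281.5 mg.

281.5 mg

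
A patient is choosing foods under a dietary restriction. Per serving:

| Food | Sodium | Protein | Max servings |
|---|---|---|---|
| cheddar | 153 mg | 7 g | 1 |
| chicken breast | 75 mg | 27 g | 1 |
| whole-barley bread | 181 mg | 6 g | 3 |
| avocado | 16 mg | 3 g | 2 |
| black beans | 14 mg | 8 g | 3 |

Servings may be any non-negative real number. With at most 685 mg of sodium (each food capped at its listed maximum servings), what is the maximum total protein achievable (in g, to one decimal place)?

76.7 g

Protein per mg sodium: black beans 0.5714, chicken breast 0.36, avocado 0.1875, cheddar 0.04575, whole-barley bread 0.03315.
Take 3 servings of black beans: uses 42 mg sodium, +24.0 g protein (running total 24.0 g).
Take 1 serving of chicken breast: uses 75 mg sodium, +27.0 g protein (running total 51.0 g).
Take 2 servings of avocado: uses 32 mg sodium, +6.0 g protein (running total 57.0 g).
Take 1 serving of cheddar: uses 153 mg sodium, +7.0 g protein (running total 64.0 g).
Take 2.116 servings of whole-barley bread: uses 383 mg sodium, +12.7 g protein (running total 76.7 g).
Greedy by best ratio exhausts the sodium allowance optimally: 76.7 g.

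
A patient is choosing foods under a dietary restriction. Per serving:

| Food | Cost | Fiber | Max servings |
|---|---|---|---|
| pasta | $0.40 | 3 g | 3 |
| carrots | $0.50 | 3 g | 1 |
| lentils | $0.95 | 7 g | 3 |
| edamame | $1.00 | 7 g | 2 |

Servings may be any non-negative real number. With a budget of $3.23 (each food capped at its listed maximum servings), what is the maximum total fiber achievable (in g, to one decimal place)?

Fiber per dollar: pasta 7.5, lentils 7.368, edamame 7, carrots 6.
Take 3 servings of pasta: spends $1.20, +9.0 g fiber (running total 9.0 g).
Take 2.137 servings of lentils: spends $2.03, +15.0 g fiber (running total 24.0 g).
Filling greedily by fiber-per-dollar is optimal for one linear limit, giving 24.0 g.

24.0 g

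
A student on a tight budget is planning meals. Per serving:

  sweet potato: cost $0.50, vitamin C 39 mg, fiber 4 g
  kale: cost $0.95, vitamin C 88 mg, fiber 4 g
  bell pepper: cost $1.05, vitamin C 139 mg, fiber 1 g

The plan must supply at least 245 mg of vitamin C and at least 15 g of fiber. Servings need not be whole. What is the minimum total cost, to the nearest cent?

$2.58

Check every corner: each single food scaled to meet both minima, and each pair solved so both constraints bind.
sweet potato only: max(245/39, 15/4) = 6.282 servings → $3.14.
kale only: max(245/88, 15/4) = 3.75 servings → $3.56.
bell pepper only: max(245/139, 15/1) = 15 servings → $15.75.
sweet potato + kale with both tight: 1.735 servings and 2.015 servings → $2.78.
sweet potato + bell pepper with both tight: 3.559 servings and 0.764 servings → $2.58.
kale + bell pepper with both targets exact would need a negative amount; discard.
The minimum over all feasible corners is $2.58.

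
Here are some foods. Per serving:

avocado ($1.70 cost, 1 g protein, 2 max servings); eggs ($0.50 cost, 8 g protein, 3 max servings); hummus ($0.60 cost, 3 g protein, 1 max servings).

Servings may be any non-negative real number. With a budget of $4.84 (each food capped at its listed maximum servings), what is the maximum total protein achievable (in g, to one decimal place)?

28.6 g

Protein per dollar: eggs 16, hummus 5, avocado 0.5882.
Take 3 servings of eggs: spends $1.50, +24.0 g protein (running total 24.0 g).
Take 1 serving of hummus: spends $0.60, +3.0 g protein (running total 27.0 g).
Take 1.612 servings of avocado: spends $2.74, +1.6 g protein (running total 28.6 g).
Filling greedily by protein-per-dollar is optimal for one linear limit, giving 28.6 g.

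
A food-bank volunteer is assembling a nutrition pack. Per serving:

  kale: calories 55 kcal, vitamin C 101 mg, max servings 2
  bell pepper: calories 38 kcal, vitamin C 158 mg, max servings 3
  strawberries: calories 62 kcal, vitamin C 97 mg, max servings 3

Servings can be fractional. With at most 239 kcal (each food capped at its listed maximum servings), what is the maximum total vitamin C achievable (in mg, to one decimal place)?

699.5 mg

Vitamin C per kcal: bell pepper 4.158, kale 1.836, strawberries 1.565.
Take 3 servings of bell pepper: uses 114 kcal, +474.0 mg vitamin C (running total 474.0 mg).
Take 2 servings of kale: uses 110 kcal, +202.0 mg vitamin C (running total 676.0 mg).
Take 0.2419 servings of strawberries: uses 15 kcal, +23.5 mg vitamin C (running total 699.5 mg).
Filling greedily by vitamin C-per-kcal is optimal for one linear limit, giving 699.5 mg.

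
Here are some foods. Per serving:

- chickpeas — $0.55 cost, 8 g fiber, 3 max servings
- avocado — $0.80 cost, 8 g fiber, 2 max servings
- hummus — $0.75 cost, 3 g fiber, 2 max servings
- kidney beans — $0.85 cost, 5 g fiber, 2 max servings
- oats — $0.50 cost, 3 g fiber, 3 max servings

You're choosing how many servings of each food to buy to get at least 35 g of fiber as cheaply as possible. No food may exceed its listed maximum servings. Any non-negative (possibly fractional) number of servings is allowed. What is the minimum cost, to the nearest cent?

Cost per g of fiber: chickpeas $0.0688, avocado $0.1000, oats $0.1667, kidney beans $0.1700, hummus $0.2500.
Take 3 servings of chickpeas: +24.0 g fiber for $1.65 (total $1.65, still need 11.0 g).
Take 1.375 servings of avocado: +11.0 g fiber for $1.10 (total $2.75, still need 0.0 g).
Filling from the cheapest source first is optimal under one linear minimum: $2.75.

$2.75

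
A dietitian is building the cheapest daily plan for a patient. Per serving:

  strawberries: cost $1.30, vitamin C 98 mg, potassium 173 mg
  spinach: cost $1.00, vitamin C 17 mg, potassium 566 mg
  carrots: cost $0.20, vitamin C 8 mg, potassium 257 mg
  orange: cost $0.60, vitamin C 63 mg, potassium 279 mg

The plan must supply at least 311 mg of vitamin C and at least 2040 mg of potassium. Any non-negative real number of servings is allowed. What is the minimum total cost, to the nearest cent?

$3.33

An LP optimum is at a vertex; with two nutrient constraints at most two foods are used. Check each candidate.
strawberries only: max(311/98, 2040/173) = 11.79 servings → $15.33.
spinach only: max(311/17, 2040/566) = 18.29 servings → $18.29.
carrots only: max(311/8, 2040/257) = 38.88 servings → $7.78.
orange only: max(311/63, 2040/279) = 7.312 servings → $4.39.
strawberries + spinach with both tight: 2.691 servings and 2.782 servings → $6.28.
strawberries + carrots with both tight: 2.672 servings and 6.139 servings → $4.70.
strawberries + orange with both targets exact would need a negative amount; discard.
spinach + carrots with both targets exact would need a negative amount; discard.
spinach + orange with both tight: 1.351 servings and 4.572 servings → $4.09.
carrots + orange with both tight: 2.991 servings and 4.557 servings → $3.33.
So the least-cost plan costs $3.33.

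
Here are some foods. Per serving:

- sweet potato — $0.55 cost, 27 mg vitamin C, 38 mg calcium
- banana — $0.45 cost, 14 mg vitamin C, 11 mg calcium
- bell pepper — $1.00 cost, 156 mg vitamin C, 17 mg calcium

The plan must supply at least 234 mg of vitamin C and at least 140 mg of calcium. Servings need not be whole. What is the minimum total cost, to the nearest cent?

$2.73

sweet potato only: max(234/27, 140/38) = 8.667 servings → $4.77.
banana only: max(234/14, 140/11) = 16.71 servings → $7.52.
bell pepper only: max(234/156, 140/17) = 8.235 servings → $8.24.
sweet potato + banana: intersection lies outside the first quadrant.
sweet potato + bell pepper with both tight: 3.266 servings and 0.9347 servings → $2.73.
banana + bell pepper with both tight: 12.09 servings and 0.4154 servings → $5.85.
So the least-cost plan costs $2.73.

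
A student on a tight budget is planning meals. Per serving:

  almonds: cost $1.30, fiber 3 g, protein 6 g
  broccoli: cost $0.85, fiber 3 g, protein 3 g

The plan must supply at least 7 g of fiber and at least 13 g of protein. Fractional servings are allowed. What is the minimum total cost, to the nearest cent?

Two binding constraints pin down two serving amounts, so the optimal mix uses at most two foods. The candidates are each food alone (scaled to the tighter of fiber/protein) and each pair with both constraints tight.
almonds only: max(7/3, 13/6) = 2.333 servings → $3.03.
broccoli only: max(7/3, 13/3) = 4.333 servings → $3.68.
almonds + broccoli with both tight: 2 servings and 0.3333 servings → $2.88.
The minimum over all feasible corners is $2.88.

$2.88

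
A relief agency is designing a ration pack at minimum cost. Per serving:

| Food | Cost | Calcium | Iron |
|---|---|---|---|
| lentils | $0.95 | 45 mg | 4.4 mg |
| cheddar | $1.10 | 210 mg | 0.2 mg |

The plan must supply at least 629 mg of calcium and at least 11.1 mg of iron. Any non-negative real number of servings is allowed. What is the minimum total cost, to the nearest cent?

Check every corner: each single food scaled to meet both minima, and each pair solved so both constraints bind.
lentils only: max(629/45, 11.1/4.4) = 13.98 servings → $13.28.
cheddar only: max(629/210, 11.1/0.2) = 55.5 servings → $61.05.
lentils + cheddar with both tight: 2.41 servings and 2.479 servings → $5.02.
Cheapest feasible corner: $5.02.

$5.02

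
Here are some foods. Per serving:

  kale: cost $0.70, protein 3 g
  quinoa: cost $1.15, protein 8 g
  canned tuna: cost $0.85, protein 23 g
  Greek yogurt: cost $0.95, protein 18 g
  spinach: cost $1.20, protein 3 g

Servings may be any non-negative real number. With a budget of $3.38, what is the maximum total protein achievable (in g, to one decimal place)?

Protein per dollar: canned tuna 27.06, Greek yogurt 18.95, quinoa 6.957, kale 4.286, spinach 2.5.
With no serving limits, spend the whole cost allowance on canned tuna: $3.38 / $0.85 × 23 g = 91.5 g.

91.5 g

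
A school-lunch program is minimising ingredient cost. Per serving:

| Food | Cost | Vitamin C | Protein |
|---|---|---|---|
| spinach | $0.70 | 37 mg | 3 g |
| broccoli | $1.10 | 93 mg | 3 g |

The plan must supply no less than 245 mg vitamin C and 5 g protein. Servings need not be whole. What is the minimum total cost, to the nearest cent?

Minimising a linear cost over {vitamin C ≥ 245, protein ≥ 5, servings ≥ 0} — the optimum is at a vertex, using one or two foods.
spinach only: max(245/37, 5/3) = 6.622 servings → $4.64.
broccoli only: max(245/93, 5/3) = 2.634 servings → $2.90.
spinach + broccoli: intersection lies outside the first quadrant.
Cheapest feasible corner: $2.90.

$2.90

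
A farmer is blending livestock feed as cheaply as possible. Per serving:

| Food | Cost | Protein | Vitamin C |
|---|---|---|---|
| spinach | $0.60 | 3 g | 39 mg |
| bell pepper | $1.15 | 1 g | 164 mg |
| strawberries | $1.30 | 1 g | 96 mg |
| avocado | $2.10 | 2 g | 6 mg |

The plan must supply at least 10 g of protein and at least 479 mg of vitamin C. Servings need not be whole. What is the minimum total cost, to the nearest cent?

An LP optimum is at a vertex; with two nutrient constraints at most two foods are used. Check each candidate.
spinach only: max(10/3, 479/39) = 12.28 servings → $7.37.
bell pepper only: max(10/1, 479/164) = 10 servings → $11.50.
strawberries only: max(10/1, 479/96) = 10 servings → $13.00.
avocado only: max(10/2, 479/6) = 79.83 servings → $167.65.
spinach + bell pepper with both tight: 2.563 servings and 2.311 servings → $4.20.
spinach + strawberries with both tight: 1.932 servings and 4.205 servings → $6.63.
spinach + avocado with both targets exact would need a negative amount; discard.
bell pepper + strawberries: the both-tight solution has a negative serving — not a feasible corner.
bell pepper + avocado with both tight: 2.789 servings and 3.606 servings → $10.78.
strawberries + avocado with both tight: 4.828 servings and 2.586 servings → $11.71.
So the least-cost plan costs $4.20.

$4.20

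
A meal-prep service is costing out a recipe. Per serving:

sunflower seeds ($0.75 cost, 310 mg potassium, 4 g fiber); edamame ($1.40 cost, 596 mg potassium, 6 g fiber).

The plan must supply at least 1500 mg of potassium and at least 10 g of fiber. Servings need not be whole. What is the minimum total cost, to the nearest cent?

For a min-cost LP with two ≥-constraints, a basic feasible solution has at most two positive variables.
sunflower seeds only: max(1500/310, 10/4) = 4.839 servings → $3.63.
edamame only: max(1500/596, 10/6) = 2.517 servings → $3.52.
sunflower seeds + edamame: the both-tight solution has a negative serving — not a feasible corner.
Cheapest feasible corner: $3.52.

$3.52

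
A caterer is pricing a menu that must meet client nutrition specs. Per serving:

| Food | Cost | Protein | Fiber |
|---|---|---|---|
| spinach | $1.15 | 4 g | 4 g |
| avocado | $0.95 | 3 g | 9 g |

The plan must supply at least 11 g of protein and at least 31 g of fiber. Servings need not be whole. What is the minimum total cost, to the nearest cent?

$3.45

Compare the cost at each extreme point of the feasible region.
spinach only: max(11/4, 31/4) = 7.75 servings → $8.91.
avocado only: max(11/3, 31/9) = 3.667 servings → $3.48.
spinach + avocado with both tight: 0.25 servings and 3.333 servings → $3.45.
So the least-cost plan costs $3.45.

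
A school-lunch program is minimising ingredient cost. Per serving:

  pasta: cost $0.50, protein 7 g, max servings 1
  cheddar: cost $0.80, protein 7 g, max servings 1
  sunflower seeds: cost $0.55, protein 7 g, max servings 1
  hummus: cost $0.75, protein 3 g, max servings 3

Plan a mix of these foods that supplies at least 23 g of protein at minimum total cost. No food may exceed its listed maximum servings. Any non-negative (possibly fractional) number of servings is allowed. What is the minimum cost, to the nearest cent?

Cost per g of protein: pasta $0.0714, sunflower seeds $0.0786, cheddar $0.1143, hummus $0.2500.
Take 1 serving of pasta: +7.0 g protein for $0.50 (total $0.50, still need 16.0 g).
Take 1 serving of sunflower seeds: +7.0 g protein for $0.55 (total $1.05, still need 9.0 g).
Take 1 serving of cheddar: +7.0 g protein for $0.80 (total $1.85, still need 2.0 g).
Take 0.6667 servings of hummus: +2.0 g protein for $0.50 (total $2.35, still need 0.0 g).
Filling from the cheapest source first is optimal under one linear minimum: $2.35.

$2.35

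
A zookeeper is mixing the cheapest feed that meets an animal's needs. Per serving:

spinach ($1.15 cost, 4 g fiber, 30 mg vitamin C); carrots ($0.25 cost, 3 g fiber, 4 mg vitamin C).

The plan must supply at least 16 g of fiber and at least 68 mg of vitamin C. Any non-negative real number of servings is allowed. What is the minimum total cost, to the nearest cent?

$2.88

Compare the cost at each extreme point of the feasible region.
spinach only: max(16/4, 68/30) = 4 servings → $4.60.
carrots only: max(16/3, 68/4) = 17 servings → $4.25.
spinach + carrots with both tight: 1.892 servings and 2.811 servings → $2.88.
So the least-cost plan costs $2.88.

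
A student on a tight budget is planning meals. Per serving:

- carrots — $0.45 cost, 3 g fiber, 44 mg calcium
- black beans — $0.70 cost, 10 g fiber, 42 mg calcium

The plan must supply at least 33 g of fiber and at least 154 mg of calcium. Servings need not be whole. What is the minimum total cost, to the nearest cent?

For a min-cost LP with two ≥-constraints, a basic feasible solution has at most two positive variables.
carrots only: max(33/3, 154/44) = 11 servings → $4.95.
black beans only: max(33/10, 154/42) = 3.667 servings → $2.57.
carrots + black beans with both tight: 0.4904 servings and 3.153 servings → $2.43.
The minimum over all feasible corners is $2.43.

$2.43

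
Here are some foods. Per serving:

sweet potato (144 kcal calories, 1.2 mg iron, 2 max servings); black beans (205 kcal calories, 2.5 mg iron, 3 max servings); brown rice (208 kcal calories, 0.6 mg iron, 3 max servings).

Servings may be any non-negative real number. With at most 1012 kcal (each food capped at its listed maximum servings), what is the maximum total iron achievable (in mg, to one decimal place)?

Iron per kcal: black beans 0.0122, sweet potato 0.008333, brown rice 0.002885.
Take 3 servings of black beans: uses 615 kcal, +7.5 mg iron (running total 7.5 mg).
Take 2 servings of sweet potato: uses 288 kcal, +2.4 mg iron (running total 9.9 mg).
Take 0.524 servings of brown rice: uses 109 kcal, +0.3 mg iron (running total 10.2 mg).
Greedy by best ratio exhausts the calories allowance optimally: 10.2 mg.

10.2 mg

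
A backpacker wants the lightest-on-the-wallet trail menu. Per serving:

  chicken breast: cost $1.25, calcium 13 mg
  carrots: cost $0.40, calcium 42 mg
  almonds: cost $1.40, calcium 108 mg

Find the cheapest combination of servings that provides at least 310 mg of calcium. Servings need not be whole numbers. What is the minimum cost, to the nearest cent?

$2.95

Cost per mg of calcium: carrots $0.0095, almonds $0.0130, chicken breast $0.0962.
With no serving limits, use only carrots: 310 mg / 42 mg = 7.381 servings × $0.40 = $2.95.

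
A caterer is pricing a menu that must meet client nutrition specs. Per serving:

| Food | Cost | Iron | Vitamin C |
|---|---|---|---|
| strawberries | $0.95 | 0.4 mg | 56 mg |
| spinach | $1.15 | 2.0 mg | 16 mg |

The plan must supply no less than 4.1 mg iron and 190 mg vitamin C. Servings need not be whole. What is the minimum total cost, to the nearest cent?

With two linear requirements the optimum uses one or two foods; enumerate the corners.
strawberries only: max(4.1/0.4, 190/56) = 10.25 servings → $9.74.
spinach only: max(4.1/2.0, 190/16) = 11.88 servings → $13.66.
strawberries + spinach with both tight: 2.977 servings and 1.455 servings → $4.50.
Cheapest feasible corner: $4.50.

$4.50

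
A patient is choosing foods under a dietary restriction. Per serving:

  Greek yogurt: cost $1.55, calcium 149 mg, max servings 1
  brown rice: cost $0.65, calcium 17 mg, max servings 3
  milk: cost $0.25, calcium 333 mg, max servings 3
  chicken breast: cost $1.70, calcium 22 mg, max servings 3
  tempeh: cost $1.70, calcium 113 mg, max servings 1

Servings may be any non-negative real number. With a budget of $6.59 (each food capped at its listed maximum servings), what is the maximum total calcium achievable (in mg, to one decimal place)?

Calcium per dollar: milk 1332, Greek yogurt 96.13, tempeh 66.47, brown rice 26.15, chicken breast 12.94.
Take 3 servings of milk: spends $0.75, +999.0 mg calcium (running total 999.0 mg).
Take 1 serving of Greek yogurt: spends $1.55, +149.0 mg calcium (running total 1148.0 mg).
Take 1 serving of tempeh: spends $1.70, +113.0 mg calcium (running total 1261.0 mg).
Take 3 servings of brown rice: spends $1.95, +51.0 mg calcium (running total 1312.0 mg).
Take 0.3765 servings of chicken breast: spends $0.64, +8.3 mg calcium (running total 1320.3 mg).
Greedy by best ratio exhausts the cost allowance optimally: 1320.3 mg.

1320.3 mg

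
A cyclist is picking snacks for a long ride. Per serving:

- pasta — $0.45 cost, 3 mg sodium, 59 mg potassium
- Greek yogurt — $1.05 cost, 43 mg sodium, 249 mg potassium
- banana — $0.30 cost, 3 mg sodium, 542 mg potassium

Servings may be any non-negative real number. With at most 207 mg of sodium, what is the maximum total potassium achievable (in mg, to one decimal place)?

Potassium per mg sodium: banana 180.7, pasta 19.67, Greek yogurt 5.791.
With no serving limits, spend the whole sodium allowance on banana: 207 mg / 3 mg × 542 mg = 37398.0 mg.

37398.0 mg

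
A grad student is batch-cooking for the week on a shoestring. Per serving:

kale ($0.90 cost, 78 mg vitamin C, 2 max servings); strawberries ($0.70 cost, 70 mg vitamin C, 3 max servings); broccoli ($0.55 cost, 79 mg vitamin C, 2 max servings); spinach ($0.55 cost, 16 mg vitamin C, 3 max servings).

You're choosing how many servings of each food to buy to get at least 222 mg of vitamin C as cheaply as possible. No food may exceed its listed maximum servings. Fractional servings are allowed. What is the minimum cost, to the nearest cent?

Cost per mg of vitamin C: broccoli $0.0070, strawberries $0.0100, kale $0.0115, spinach $0.0344.
Take 2 servings of broccoli: +158.0 mg vitamin C for $1.10 (total $1.10, still need 64.0 mg).
Take 0.9143 servings of strawberries: +64.0 mg vitamin C for $0.64 (total $1.74, still need 0.0 mg).
Greedy by cheapest-per-mg is optimal for a single linear constraint, so the minimum cost is $1.74.

$1.74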